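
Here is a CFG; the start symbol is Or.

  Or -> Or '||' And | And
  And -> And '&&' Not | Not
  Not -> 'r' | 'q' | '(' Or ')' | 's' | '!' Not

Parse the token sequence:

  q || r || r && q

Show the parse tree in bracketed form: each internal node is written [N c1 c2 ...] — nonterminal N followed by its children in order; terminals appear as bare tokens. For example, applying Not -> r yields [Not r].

[Or [Or [Or [And [Not q]]] || [And [Not r]]] || [And [And [Not r]] && [Not q]]]

Or
Or || And
Or || And || And
And || And || And
Not || And || And
q || And || And
q || Not || And
q || r || And
q || r || And && Not
q || r || Not && Not
q || r || r && Not
q || r || r && q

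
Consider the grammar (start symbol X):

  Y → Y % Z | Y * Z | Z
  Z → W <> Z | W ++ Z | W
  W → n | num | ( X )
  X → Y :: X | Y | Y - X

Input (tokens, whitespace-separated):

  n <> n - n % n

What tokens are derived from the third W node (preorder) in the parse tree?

n

[X [Y [Z [W n] <> [Z [W n]]]] - [X [Y [Y [Z [W n]]] % [Z [W n]]]]]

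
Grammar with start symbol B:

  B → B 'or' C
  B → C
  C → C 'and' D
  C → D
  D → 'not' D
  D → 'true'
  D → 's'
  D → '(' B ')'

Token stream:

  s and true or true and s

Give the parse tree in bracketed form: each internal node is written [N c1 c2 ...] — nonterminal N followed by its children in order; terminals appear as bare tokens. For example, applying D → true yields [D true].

[B [B [C [C [D s]] and [D true]]] or [C [C [D true]] and [D s]]]

B
B or C
C or C
C and D or C
D and D or C
s and D or C
s and true or C
s and true or C and D
s and true or D and D
s and true or true and D
s and true or true and s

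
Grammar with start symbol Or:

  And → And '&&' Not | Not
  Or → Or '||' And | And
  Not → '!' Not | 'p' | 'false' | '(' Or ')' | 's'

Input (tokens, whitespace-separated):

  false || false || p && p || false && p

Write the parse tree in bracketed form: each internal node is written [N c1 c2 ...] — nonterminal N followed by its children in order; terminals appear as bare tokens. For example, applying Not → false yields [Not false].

[Or [Or [Or [Or [And [Not false]]] || [And [Not false]]] || [And [And [Not p]] && [Not p]]] || [And [And [Not false]] && [Not p]]]

Or
Or || And
Or || And || And
Or || And || And || And
And || And || And || And
Not || And || And || And
false || And || And || And
false || Not || And || And
false || false || And || And
false || false || And && Not || And
false || false || Not && Not || And
false || false || p && Not || And
false || false || p && p || And
false || false || p && p || And && Not
false || false || p && p || Not && Not
false || false || p && p || false && Not
false || false || p && p || false && p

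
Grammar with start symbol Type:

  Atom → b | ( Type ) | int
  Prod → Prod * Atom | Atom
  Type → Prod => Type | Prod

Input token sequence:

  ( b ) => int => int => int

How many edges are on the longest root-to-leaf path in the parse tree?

[Type [Prod [Atom ( [Type [Prod [Atom b]]] )]] => [Type [Prod [Atom int]] => [Type [Prod [Atom int]] => [Type [Prod [Atom int]]]]]]

6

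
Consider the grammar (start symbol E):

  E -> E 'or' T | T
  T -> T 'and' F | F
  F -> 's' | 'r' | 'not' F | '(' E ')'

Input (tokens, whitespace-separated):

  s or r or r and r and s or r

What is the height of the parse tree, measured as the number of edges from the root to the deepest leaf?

6

[E [E [E [E [T [F s]]] or [T [F r]]] or [T [T [T [F r]] and [F r]] and [F s]]] or [T [F r]]]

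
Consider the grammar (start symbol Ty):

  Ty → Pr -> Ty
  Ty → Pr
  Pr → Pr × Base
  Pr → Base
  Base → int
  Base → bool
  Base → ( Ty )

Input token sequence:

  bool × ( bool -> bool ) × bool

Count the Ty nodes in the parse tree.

[Ty [Pr [Pr [Pr [Base bool]] × [Base ( [Ty [Pr [Base bool]] -> [Ty [Pr [Base bool]]]] )]] × [Base bool]]]

3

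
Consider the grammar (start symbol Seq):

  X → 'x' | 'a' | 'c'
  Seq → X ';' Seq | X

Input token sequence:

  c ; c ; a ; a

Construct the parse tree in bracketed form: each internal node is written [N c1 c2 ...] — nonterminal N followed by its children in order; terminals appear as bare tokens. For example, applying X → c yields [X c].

Seq
X ; Seq
c ; Seq
c ; X ; Seq
c ; c ; Seq
c ; c ; X ; Seq
c ; c ; a ; Seq
c ; c ; a ; X
c ; c ; a ; a

[Seq [X c] ; [Seq [X c] ; [Seq [X a] ; [Seq [X a]]]]]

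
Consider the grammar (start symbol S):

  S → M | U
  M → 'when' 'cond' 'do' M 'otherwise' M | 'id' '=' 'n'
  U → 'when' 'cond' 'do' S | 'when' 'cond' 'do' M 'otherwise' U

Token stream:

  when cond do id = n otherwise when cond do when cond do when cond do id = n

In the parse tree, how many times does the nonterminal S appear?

4

[S [U when cond do [M id = n] otherwise [U when cond do [S [U when cond do [S [U when cond do [S [M id = n]]]]]]]]]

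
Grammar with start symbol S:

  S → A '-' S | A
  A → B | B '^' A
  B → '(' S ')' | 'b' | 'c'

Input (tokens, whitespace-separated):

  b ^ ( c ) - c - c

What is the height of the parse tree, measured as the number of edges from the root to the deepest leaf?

7

[S [A [B b] ^ [A [B ( [S [A [B c]]] )]]] - [S [A [B c]] - [S [A [B c]]]]]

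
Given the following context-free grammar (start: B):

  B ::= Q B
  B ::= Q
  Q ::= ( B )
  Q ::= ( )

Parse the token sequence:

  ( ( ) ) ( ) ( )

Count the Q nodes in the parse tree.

4

[B [Q ( [B [Q ( )]] )] [B [Q ( )] [B [Q ( )]]]]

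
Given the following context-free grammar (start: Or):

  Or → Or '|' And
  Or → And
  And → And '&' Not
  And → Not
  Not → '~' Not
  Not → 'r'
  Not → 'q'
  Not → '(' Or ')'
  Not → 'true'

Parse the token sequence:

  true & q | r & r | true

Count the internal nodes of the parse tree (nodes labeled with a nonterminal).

13

[Or [Or [Or [And [And [Not true]] & [Not q]]] | [And [And [Not r]] & [Not r]]] | [And [Not true]]]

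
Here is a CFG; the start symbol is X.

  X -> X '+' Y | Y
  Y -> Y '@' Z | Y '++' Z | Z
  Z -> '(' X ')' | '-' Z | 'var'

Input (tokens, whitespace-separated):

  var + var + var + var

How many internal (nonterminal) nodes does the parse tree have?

12

[X [X [X [X [Y [Z var]]] + [Y [Z var]]] + [Y [Z var]]] + [Y [Z var]]]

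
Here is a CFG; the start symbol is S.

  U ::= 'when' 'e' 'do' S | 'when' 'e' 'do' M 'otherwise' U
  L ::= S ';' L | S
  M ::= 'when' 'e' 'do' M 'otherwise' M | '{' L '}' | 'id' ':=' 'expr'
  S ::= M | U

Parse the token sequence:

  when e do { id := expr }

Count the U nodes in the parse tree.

[S [U when e do [S [M { [L [S [M id := expr]]] }]]]]

1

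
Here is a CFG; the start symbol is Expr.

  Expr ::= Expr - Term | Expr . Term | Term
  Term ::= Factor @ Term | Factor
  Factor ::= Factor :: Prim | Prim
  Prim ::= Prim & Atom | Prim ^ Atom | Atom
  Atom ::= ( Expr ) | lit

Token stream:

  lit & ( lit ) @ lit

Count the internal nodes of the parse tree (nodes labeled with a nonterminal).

16

[Expr [Term [Factor [Prim [Prim [Atom lit]] & [Atom ( [Expr [Term [Factor [Prim [Atom lit]]]]] )]]] @ [Term [Factor [Prim [Atom lit]]]]]]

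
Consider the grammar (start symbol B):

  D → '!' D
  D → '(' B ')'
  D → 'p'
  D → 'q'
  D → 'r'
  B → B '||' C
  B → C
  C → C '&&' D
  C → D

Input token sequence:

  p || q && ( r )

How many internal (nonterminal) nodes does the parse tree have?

11

[B [B [C [D p]]] || [C [C [D q]] && [D ( [B [C [D r]]] )]]]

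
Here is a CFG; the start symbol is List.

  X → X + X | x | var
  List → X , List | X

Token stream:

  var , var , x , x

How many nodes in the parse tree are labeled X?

4

[List [X var] , [List [X var] , [List [X x] , [List [X x]]]]]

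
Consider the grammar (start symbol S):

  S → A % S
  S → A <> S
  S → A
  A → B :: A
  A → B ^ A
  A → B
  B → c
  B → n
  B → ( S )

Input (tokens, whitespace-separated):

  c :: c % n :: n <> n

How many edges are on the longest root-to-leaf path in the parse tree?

[S [A [B c] :: [A [B c]]] % [S [A [B n] :: [A [B n]]] <> [S [A [B n]]]]]

5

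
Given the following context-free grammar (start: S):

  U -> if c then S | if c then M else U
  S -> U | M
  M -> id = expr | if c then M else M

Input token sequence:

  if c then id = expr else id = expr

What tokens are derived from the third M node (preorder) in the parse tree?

[S [M if c then [M id = expr] else [M id = expr]]]

id = expr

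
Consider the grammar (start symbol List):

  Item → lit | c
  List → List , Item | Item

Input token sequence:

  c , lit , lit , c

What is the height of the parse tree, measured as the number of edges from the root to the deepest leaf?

[List [List [List [List [Item c]] , [Item lit]] , [Item lit]] , [Item c]]

5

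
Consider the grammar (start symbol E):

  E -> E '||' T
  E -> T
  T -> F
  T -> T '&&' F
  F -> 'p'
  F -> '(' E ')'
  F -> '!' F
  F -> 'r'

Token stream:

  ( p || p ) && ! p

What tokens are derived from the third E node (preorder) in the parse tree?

[E [T [T [F ( [E [E [T [F p]]] || [T [F p]]] )]] && [F ! [F p]]]]

p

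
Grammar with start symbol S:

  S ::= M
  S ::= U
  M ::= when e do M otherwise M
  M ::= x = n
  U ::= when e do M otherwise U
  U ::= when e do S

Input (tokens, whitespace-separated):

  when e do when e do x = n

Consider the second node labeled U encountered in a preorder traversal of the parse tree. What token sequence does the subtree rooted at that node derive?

[S [U when e do [S [U when e do [S [M x = n]]]]]]

when e do x = n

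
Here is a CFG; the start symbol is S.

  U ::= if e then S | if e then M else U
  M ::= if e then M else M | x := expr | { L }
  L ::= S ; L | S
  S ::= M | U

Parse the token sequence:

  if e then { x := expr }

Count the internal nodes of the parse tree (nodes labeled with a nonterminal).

7

[S [U if e then [S [M { [L [S [M x := expr]]] }]]]]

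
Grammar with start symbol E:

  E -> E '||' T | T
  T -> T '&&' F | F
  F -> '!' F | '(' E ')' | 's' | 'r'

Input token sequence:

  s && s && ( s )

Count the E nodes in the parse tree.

2

[E [T [T [T [F s]] && [F s]] && [F ( [E [T [F s]]] )]]]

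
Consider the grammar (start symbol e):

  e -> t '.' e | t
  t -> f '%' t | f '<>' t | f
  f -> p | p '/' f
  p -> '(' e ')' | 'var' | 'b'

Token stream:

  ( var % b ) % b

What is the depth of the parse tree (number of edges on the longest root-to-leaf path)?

9

[e [t [f [p ( [e [t [f [p var]] % [t [f [p b]]]]] )]] % [t [f [p b]]]]]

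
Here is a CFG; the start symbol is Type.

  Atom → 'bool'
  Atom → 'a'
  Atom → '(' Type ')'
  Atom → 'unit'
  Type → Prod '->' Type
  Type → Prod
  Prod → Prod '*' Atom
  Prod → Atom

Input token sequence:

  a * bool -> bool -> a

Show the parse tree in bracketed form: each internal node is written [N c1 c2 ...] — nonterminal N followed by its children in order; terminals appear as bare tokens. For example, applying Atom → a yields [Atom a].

[Type [Prod [Prod [Atom a]] * [Atom bool]] -> [Type [Prod [Atom bool]] -> [Type [Prod [Atom a]]]]]

Type
Prod -> Type
Prod * Atom -> Type
Atom * Atom -> Type
a * Atom -> Type
a * bool -> Type
a * bool -> Prod -> Type
a * bool -> Atom -> Type
a * bool -> bool -> Type
a * bool -> bool -> Prod
a * bool -> bool -> Atom
a * bool -> bool -> a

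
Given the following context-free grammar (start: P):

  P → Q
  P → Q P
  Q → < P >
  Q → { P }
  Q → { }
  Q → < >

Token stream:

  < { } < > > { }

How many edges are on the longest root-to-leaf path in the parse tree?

5

[P [Q < [P [Q { }] [P [Q < >]]] >] [P [Q { }]]]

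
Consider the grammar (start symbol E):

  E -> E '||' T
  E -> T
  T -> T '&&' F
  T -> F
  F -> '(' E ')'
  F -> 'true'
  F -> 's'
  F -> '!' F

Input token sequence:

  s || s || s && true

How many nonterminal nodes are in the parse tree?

11

[E [E [E [T [F s]]] || [T [F s]]] || [T [T [F s]] && [F true]]]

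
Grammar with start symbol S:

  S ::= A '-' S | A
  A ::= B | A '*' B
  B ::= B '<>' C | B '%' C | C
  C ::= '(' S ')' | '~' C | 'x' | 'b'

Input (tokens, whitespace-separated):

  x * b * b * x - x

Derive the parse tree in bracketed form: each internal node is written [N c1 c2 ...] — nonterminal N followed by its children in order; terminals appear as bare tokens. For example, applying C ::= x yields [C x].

[S [A [A [A [A [B [C x]]] * [B [C b]]] * [B [C b]]] * [B [C x]]] - [S [A [B [C x]]]]]

S
A - S
A * B - S
A * B * B - S
A * B * B * B - S
B * B * B * B - S
C * B * B * B - S
x * B * B * B - S
x * C * B * B - S
x * b * B * B - S
x * b * C * B - S
x * b * b * B - S
x * b * b * C - S
x * b * b * x - S
x * b * b * x - A
x * b * b * x - B
x * b * b * x - C
x * b * b * x - x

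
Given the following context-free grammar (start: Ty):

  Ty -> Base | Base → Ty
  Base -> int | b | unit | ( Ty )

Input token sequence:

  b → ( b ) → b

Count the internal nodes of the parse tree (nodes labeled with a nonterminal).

[Ty [Base b] → [Ty [Base ( [Ty [Base b]] )] → [Ty [Base b]]]]

8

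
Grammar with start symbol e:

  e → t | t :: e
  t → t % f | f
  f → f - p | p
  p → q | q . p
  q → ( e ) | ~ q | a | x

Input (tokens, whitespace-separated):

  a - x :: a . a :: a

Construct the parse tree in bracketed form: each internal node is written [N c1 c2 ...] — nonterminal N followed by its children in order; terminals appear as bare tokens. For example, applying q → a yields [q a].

[e [t [f [f [p [q a]]] - [p [q x]]]] :: [e [t [f [p [q a] . [p [q a]]]]] :: [e [t [f [p [q a]]]]]]]

e
t :: e
f :: e
f - p :: e
p - p :: e
q - p :: e
a - p :: e
a - q :: e
a - x :: e
a - x :: t :: e
a - x :: f :: e
a - x :: p :: e
a - x :: q . p :: e
a - x :: a . p :: e
a - x :: a . q :: e
a - x :: a . a :: e
a - x :: a . a :: t
a - x :: a . a :: f
a - x :: a . a :: p
a - x :: a . a :: q
a - x :: a . a :: a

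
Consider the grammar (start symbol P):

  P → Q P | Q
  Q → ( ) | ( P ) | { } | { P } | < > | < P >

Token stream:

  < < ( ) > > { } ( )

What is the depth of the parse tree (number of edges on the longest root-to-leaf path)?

6

[P [Q < [P [Q < [P [Q ( )]] >]] >] [P [Q { }] [P [Q ( )]]]]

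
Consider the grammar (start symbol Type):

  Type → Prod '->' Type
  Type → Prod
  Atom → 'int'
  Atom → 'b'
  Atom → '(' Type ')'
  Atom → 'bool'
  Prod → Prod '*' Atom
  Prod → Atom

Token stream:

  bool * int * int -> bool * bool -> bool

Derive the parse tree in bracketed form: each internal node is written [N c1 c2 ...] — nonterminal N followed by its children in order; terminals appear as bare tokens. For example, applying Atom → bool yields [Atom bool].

[Type [Prod [Prod [Prod [Atom bool]] * [Atom int]] * [Atom int]] -> [Type [Prod [Prod [Atom bool]] * [Atom bool]] -> [Type [Prod [Atom bool]]]]]

Type
Prod -> Type
Prod * Atom -> Type
Prod * Atom * Atom -> Type
Atom * Atom * Atom -> Type
bool * Atom * Atom -> Type
bool * int * Atom -> Type
bool * int * int -> Type
bool * int * int -> Prod -> Type
bool * int * int -> Prod * Atom -> Type
bool * int * int -> Atom * Atom -> Type
bool * int * int -> bool * Atom -> Type
bool * int * int -> bool * bool -> Type
bool * int * int -> bool * bool -> Prod
bool * int * int -> bool * bool -> Atom
bool * int * int -> bool * bool -> bool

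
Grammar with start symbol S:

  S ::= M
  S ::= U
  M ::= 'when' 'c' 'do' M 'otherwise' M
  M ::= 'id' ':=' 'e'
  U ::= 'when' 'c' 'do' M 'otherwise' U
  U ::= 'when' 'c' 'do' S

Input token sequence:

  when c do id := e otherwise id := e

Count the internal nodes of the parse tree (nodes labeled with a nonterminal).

4

[S [M when c do [M id := e] otherwise [M id := e]]]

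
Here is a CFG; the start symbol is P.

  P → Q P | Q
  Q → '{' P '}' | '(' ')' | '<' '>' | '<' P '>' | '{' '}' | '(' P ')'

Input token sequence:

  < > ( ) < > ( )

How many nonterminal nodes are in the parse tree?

[P [Q < >] [P [Q ( )] [P [Q < >] [P [Q ( )]]]]]

8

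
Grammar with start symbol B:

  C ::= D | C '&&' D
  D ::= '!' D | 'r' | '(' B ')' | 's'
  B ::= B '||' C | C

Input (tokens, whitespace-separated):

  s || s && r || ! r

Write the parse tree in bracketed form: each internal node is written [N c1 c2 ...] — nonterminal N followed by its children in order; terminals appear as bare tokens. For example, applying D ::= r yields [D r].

[B [B [B [C [D s]]] || [C [C [D s]] && [D r]]] || [C [D ! [D r]]]]

B
B || C
B || C || C
C || C || C
D || C || C
s || C || C
s || C && D || C
s || D && D || C
s || s && D || C
s || s && r || C
s || s && r || D
s || s && r || ! D
s || s && r || ! r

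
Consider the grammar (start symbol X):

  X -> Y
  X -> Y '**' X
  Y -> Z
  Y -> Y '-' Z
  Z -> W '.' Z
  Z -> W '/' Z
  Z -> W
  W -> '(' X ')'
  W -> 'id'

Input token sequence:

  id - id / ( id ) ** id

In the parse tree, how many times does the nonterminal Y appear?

4

[X [Y [Y [Z [W id]]] - [Z [W id] / [Z [W ( [X [Y [Z [W id]]]] )]]]] ** [X [Y [Z [W id]]]]]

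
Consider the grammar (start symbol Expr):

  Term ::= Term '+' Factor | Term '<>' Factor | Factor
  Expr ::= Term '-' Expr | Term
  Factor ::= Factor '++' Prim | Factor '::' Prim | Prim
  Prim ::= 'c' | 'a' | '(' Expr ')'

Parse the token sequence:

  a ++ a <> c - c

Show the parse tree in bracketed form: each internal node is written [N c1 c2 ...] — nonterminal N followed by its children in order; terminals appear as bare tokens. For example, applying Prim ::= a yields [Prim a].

Expr
Term - Expr
Term <> Factor - Expr
Factor <> Factor - Expr
Factor ++ Prim <> Factor - Expr
Prim ++ Prim <> Factor - Expr
a ++ Prim <> Factor - Expr
a ++ a <> Factor - Expr
a ++ a <> Prim - Expr
a ++ a <> c - Expr
a ++ a <> c - Term
a ++ a <> c - Factor
a ++ a <> c - Prim
a ++ a <> c - c

[Expr [Term [Term [Factor [Factor [Prim a]] ++ [Prim a]]] <> [Factor [Prim c]]] - [Expr [Term [Factor [Prim c]]]]]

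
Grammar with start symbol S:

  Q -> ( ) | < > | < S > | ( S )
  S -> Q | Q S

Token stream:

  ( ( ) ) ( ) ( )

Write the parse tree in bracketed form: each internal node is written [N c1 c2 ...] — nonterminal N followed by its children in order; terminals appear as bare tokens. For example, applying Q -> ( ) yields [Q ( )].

S
Q S
( S ) S
( Q ) S
( ( ) ) S
( ( ) ) Q S
( ( ) ) ( ) S
( ( ) ) ( ) Q
( ( ) ) ( ) ( )

[S [Q ( [S [Q ( )]] )] [S [Q ( )] [S [Q ( )]]]]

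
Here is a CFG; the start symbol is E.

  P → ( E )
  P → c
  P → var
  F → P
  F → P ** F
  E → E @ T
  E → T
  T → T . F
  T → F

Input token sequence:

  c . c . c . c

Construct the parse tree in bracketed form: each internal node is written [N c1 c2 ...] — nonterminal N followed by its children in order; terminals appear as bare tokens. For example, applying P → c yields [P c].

E
T
T . F
T . F . F
T . F . F . F
F . F . F . F
P . F . F . F
c . F . F . F
c . P . F . F
c . c . F . F
c . c . P . F
c . c . c . F
c . c . c . P
c . c . c . c

[E [T [T [T [T [F [P c]]] . [F [P c]]] . [F [P c]]] . [F [P c]]]]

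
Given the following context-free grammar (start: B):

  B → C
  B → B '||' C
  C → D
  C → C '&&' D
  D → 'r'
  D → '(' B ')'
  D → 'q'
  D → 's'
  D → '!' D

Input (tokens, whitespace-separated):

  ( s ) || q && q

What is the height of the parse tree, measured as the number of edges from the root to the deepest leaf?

7

[B [B [C [D ( [B [C [D s]]] )]]] || [C [C [D q]] && [D q]]]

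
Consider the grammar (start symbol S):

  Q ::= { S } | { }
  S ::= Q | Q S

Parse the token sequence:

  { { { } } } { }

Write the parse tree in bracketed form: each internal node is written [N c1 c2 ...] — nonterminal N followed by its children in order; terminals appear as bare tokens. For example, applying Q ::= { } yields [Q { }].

S
Q S
{ S } S
{ Q } S
{ { S } } S
{ { Q } } S
{ { { } } } S
{ { { } } } Q
{ { { } } } { }

[S [Q { [S [Q { [S [Q { }]] }]] }] [S [Q { }]]]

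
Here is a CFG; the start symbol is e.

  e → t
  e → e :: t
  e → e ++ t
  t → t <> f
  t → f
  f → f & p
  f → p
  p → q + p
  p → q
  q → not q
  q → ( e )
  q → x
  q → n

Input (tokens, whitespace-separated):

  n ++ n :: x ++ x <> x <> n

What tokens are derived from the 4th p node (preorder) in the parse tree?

[e [e [e [e [t [f [p [q n]]]]] ++ [t [f [p [q n]]]]] :: [t [f [p [q x]]]]] ++ [t [t [t [f [p [q x]]]] <> [f [p [q x]]]] <> [f [p [q n]]]]]

x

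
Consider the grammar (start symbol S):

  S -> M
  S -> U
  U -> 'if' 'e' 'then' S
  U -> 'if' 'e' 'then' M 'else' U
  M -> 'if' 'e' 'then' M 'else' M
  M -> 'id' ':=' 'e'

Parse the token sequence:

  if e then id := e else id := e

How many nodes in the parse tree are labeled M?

[S [M if e then [M id := e] else [M id := e]]]

3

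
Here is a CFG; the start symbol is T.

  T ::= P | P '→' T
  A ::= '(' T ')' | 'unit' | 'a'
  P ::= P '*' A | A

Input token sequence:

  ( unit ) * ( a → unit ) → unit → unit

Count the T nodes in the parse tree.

6

[T [P [P [A ( [T [P [A unit]]] )]] * [A ( [T [P [A a]] → [T [P [A unit]]]] )]] → [T [P [A unit]] → [T [P [A unit]]]]]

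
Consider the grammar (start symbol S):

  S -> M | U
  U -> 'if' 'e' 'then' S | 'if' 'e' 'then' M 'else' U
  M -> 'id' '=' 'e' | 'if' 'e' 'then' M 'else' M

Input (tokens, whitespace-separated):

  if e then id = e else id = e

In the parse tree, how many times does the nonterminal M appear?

3

[S [M if e then [M id = e] else [M id = e]]]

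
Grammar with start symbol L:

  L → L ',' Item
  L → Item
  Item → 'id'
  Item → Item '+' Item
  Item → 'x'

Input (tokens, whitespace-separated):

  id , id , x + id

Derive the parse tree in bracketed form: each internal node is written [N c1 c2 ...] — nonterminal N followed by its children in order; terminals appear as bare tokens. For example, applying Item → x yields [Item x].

L
L , Item
L , Item , Item
Item , Item , Item
id , Item , Item
id , id , Item
id , id , Item + Item
id , id , x + Item
id , id , x + id

[L [L [L [Item id]] , [Item id]] , [Item [Item x] + [Item id]]]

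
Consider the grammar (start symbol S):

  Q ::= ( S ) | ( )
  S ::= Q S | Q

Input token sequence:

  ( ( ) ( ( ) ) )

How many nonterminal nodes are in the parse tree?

8

[S [Q ( [S [Q ( )] [S [Q ( [S [Q ( )]] )]]] )]]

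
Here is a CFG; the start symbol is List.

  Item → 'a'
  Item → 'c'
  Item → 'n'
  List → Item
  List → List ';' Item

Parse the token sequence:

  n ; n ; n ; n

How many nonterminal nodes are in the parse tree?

8

[List [List [List [List [Item n]] ; [Item n]] ; [Item n]] ; [Item n]]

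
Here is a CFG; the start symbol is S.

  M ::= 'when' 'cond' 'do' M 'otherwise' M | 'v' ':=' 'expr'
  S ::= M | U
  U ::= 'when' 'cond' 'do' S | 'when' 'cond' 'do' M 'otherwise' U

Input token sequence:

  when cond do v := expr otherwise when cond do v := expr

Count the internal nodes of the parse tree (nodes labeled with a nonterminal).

[S [U when cond do [M v := expr] otherwise [U when cond do [S [M v := expr]]]]]

6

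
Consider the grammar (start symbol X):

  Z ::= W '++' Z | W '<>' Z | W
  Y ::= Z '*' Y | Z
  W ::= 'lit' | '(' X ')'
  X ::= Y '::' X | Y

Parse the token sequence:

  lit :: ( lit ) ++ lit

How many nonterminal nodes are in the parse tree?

14

[X [Y [Z [W lit]]] :: [X [Y [Z [W ( [X [Y [Z [W lit]]]] )] ++ [Z [W lit]]]]]]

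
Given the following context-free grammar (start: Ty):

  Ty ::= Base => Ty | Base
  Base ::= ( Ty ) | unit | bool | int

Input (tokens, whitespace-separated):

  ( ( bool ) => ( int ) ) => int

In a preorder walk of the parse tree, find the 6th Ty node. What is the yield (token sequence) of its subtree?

int

[Ty [Base ( [Ty [Base ( [Ty [Base bool]] )] => [Ty [Base ( [Ty [Base int]] )]]] )] => [Ty [Base int]]]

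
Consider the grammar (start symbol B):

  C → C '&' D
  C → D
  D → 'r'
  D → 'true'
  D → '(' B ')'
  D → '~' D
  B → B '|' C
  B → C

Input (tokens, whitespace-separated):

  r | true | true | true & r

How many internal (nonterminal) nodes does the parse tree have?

14

[B [B [B [B [C [D r]]] | [C [D true]]] | [C [D true]]] | [C [C [D true]] & [D r]]]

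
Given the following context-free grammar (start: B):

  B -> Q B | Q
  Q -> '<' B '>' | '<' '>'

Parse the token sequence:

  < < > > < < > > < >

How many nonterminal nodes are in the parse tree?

10

[B [Q < [B [Q < >]] >] [B [Q < [B [Q < >]] >] [B [Q < >]]]]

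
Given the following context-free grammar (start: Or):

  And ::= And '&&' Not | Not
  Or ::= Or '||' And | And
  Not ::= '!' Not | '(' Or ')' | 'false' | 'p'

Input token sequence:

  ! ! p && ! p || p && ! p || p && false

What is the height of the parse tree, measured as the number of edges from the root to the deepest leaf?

8

[Or [Or [Or [And [And [Not ! [Not ! [Not p]]]] && [Not ! [Not p]]]] || [And [And [Not p]] && [Not ! [Not p]]]] || [And [And [Not p]] && [Not false]]]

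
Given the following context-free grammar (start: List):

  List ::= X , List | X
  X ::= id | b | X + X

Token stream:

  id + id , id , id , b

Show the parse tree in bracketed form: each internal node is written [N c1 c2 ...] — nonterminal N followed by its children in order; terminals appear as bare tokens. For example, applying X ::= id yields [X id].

List
X , List
X + X , List
id + X , List
id + id , List
id + id , X , List
id + id , id , List
id + id , id , X , List
id + id , id , id , List
id + id , id , id , X
id + id , id , id , b

[List [X [X id] + [X id]] , [List [X id] , [List [X id] , [List [X b]]]]]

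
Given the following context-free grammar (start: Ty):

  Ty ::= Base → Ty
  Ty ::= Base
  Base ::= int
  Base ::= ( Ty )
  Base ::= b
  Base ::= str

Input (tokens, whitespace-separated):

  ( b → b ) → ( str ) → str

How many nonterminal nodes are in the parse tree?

[Ty [Base ( [Ty [Base b] → [Ty [Base b]]] )] → [Ty [Base ( [Ty [Base str]] )] → [Ty [Base str]]]]

12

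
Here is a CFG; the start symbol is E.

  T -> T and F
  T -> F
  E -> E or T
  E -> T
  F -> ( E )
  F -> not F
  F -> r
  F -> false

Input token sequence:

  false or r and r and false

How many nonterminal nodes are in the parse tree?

10

[E [E [T [F false]]] or [T [T [T [F r]] and [F r]] and [F false]]]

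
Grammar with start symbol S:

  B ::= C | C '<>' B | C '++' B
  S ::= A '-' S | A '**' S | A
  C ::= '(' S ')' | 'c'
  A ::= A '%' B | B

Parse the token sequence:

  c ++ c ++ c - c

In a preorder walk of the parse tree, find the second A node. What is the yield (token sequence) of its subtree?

c

[S [A [B [C c] ++ [B [C c] ++ [B [C c]]]]] - [S [A [B [C c]]]]]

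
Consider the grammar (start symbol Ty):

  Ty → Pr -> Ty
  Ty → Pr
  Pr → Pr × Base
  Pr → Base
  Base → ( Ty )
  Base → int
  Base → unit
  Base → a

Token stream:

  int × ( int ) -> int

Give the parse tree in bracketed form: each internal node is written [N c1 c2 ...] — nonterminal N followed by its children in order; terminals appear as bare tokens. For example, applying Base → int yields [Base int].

[Ty [Pr [Pr [Base int]] × [Base ( [Ty [Pr [Base int]]] )]] -> [Ty [Pr [Base int]]]]

Ty
Pr -> Ty
Pr × Base -> Ty
Base × Base -> Ty
int × Base -> Ty
int × ( Ty ) -> Ty
int × ( Pr ) -> Ty
int × ( Base ) -> Ty
int × ( int ) -> Ty
int × ( int ) -> Pr
int × ( int ) -> Base
int × ( int ) -> int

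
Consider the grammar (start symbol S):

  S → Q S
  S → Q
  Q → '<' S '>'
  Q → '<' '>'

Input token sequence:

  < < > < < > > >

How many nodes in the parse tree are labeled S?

4

[S [Q < [S [Q < >] [S [Q < [S [Q < >]] >]]] >]]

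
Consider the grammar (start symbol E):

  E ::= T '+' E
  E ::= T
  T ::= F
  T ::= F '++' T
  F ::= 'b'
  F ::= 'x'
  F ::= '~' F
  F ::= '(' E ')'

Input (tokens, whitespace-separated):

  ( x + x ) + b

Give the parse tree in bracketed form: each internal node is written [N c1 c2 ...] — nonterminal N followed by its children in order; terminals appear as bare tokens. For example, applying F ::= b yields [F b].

[E [T [F ( [E [T [F x]] + [E [T [F x]]]] )]] + [E [T [F b]]]]

E
T + E
F + E
( E ) + E
( T + E ) + E
( F + E ) + E
( x + E ) + E
( x + T ) + E
( x + F ) + E
( x + x ) + E
( x + x ) + T
( x + x ) + F
( x + x ) + b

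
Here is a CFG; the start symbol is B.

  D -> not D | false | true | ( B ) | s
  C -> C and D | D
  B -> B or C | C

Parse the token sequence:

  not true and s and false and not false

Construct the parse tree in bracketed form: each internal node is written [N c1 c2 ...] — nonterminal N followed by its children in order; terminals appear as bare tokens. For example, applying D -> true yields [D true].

B
C
C and D
C and D and D
C and D and D and D
D and D and D and D
not D and D and D and D
not true and D and D and D
not true and s and D and D
not true and s and false and D
not true and s and false and not D
not true and s and false and not false

[B [C [C [C [C [D not [D true]]] and [D s]] and [D false]] and [D not [D false]]]]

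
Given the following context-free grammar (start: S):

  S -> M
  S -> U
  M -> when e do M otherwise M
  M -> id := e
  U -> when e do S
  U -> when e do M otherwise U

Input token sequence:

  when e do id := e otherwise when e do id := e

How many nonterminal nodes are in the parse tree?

[S [U when e do [M id := e] otherwise [U when e do [S [M id := e]]]]]

6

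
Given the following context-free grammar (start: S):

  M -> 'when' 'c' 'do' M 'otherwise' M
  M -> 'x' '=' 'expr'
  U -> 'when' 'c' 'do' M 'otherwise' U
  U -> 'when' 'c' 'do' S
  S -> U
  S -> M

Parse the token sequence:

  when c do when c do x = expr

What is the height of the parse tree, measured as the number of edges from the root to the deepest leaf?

6

[S [U when c do [S [U when c do [S [M x = expr]]]]]]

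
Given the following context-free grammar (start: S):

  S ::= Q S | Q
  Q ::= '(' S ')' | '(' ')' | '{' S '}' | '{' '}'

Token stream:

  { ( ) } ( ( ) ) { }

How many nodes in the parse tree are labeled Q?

[S [Q { [S [Q ( )]] }] [S [Q ( [S [Q ( )]] )] [S [Q { }]]]]

5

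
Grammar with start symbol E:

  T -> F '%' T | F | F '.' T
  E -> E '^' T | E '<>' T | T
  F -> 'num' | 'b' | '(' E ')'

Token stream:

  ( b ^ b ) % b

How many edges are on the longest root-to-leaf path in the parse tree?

[E [T [F ( [E [E [T [F b]]] ^ [T [F b]]] )] % [T [F b]]]]

7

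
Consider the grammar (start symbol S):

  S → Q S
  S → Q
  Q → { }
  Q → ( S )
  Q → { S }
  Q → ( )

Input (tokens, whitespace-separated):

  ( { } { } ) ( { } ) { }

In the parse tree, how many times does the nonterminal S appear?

[S [Q ( [S [Q { }] [S [Q { }]]] )] [S [Q ( [S [Q { }]] )] [S [Q { }]]]]

6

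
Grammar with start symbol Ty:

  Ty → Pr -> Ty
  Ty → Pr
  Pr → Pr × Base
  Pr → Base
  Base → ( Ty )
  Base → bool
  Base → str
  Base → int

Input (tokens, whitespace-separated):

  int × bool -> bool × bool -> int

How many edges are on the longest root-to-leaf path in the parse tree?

[Ty [Pr [Pr [Base int]] × [Base bool]] -> [Ty [Pr [Pr [Base bool]] × [Base bool]] -> [Ty [Pr [Base int]]]]]

5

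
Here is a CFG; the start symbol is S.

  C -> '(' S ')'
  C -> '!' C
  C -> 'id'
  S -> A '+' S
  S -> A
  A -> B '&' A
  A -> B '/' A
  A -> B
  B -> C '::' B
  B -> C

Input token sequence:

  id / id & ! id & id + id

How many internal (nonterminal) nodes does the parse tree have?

[S [A [B [C id]] / [A [B [C id]] & [A [B [C ! [C id]]] & [A [B [C id]]]]]] + [S [A [B [C id]]]]]

18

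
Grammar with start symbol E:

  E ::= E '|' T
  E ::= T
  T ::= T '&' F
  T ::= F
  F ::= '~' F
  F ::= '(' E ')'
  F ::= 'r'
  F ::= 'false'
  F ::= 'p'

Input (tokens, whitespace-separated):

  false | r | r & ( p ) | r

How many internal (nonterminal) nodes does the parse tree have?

17

[E [E [E [E [T [F false]]] | [T [F r]]] | [T [T [F r]] & [F ( [E [T [F p]]] )]]] | [T [F r]]]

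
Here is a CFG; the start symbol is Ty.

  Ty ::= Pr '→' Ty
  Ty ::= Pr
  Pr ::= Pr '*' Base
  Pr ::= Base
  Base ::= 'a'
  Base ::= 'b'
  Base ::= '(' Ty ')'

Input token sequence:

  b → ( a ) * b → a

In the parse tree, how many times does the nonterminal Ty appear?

4

[Ty [Pr [Base b]] → [Ty [Pr [Pr [Base ( [Ty [Pr [Base a]]] )]] * [Base b]] → [Ty [Pr [Base a]]]]]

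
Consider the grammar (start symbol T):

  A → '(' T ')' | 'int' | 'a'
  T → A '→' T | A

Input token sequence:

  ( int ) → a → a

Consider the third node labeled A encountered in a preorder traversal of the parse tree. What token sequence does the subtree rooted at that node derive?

a

[T [A ( [T [A int]] )] → [T [A a] → [T [A a]]]]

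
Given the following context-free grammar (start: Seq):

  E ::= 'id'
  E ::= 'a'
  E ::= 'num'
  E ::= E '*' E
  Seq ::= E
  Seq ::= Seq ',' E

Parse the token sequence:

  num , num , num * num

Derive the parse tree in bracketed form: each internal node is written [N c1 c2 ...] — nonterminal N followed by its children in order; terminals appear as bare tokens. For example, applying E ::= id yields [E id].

Seq
Seq , E
Seq , E , E
E , E , E
num , E , E
num , num , E
num , num , E * E
num , num , num * E
num , num , num * num

[Seq [Seq [Seq [E num]] , [E num]] , [E [E num] * [E num]]]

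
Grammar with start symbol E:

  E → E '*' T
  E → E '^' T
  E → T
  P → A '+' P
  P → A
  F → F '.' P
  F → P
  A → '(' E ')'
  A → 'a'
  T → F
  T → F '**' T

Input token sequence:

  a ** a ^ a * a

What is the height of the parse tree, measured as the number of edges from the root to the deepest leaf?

[E [E [E [T [F [P [A a]]] ** [T [F [P [A a]]]]]] ^ [T [F [P [A a]]]]] * [T [F [P [A a]]]]]

8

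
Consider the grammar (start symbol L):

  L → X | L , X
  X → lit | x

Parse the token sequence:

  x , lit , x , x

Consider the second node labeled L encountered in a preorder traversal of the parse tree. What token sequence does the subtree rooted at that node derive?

[L [L [L [L [X x]] , [X lit]] , [X x]] , [X x]]

x , lit , x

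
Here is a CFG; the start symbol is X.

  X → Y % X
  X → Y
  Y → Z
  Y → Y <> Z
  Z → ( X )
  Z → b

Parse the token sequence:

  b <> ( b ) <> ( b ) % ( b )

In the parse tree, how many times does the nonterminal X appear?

[X [Y [Y [Y [Z b]] <> [Z ( [X [Y [Z b]]] )]] <> [Z ( [X [Y [Z b]]] )]] % [X [Y [Z ( [X [Y [Z b]]] )]]]]

5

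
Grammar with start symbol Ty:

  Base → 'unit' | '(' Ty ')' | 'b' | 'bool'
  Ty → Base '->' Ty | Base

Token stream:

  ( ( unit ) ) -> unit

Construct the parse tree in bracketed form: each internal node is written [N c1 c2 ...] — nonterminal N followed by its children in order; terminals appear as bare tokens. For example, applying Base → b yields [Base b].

[Ty [Base ( [Ty [Base ( [Ty [Base unit]] )]] )] -> [Ty [Base unit]]]

Ty
Base -> Ty
( Ty ) -> Ty
( Base ) -> Ty
( ( Ty ) ) -> Ty
( ( Base ) ) -> Ty
( ( unit ) ) -> Ty
( ( unit ) ) -> Base
( ( unit ) ) -> unit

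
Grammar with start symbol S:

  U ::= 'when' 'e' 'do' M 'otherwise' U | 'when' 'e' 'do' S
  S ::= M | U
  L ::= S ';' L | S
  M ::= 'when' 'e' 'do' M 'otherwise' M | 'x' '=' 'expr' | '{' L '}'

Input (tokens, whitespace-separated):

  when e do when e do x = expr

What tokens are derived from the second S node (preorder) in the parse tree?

when e do x = expr

[S [U when e do [S [U when e do [S [M x = expr]]]]]]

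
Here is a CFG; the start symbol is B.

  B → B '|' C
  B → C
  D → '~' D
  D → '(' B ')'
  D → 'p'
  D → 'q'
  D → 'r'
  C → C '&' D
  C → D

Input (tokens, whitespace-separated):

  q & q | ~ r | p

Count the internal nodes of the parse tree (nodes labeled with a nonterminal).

12

[B [B [B [C [C [D q]] & [D q]]] | [C [D ~ [D r]]]] | [C [D p]]]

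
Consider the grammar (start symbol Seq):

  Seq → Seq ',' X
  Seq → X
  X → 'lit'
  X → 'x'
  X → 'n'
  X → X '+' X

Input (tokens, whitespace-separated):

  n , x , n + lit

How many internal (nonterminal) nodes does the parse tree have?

8

[Seq [Seq [Seq [X n]] , [X x]] , [X [X n] + [X lit]]]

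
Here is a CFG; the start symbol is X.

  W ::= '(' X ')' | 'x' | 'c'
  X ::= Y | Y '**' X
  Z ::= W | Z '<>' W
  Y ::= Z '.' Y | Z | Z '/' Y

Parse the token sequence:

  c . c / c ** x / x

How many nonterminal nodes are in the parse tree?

17

[X [Y [Z [W c]] . [Y [Z [W c]] / [Y [Z [W c]]]]] ** [X [Y [Z [W x]] / [Y [Z [W x]]]]]]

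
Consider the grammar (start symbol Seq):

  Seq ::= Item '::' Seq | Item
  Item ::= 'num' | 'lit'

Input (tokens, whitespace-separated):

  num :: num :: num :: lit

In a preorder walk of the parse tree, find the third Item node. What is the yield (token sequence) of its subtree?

[Seq [Item num] :: [Seq [Item num] :: [Seq [Item num] :: [Seq [Item lit]]]]]

num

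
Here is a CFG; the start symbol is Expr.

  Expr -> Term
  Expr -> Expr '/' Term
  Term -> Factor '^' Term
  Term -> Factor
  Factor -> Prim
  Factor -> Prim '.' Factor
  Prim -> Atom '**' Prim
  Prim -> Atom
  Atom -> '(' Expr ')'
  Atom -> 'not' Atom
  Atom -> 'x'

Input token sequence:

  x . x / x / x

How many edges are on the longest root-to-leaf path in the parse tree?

8

[Expr [Expr [Expr [Term [Factor [Prim [Atom x]] . [Factor [Prim [Atom x]]]]]] / [Term [Factor [Prim [Atom x]]]]] / [Term [Factor [Prim [Atom x]]]]]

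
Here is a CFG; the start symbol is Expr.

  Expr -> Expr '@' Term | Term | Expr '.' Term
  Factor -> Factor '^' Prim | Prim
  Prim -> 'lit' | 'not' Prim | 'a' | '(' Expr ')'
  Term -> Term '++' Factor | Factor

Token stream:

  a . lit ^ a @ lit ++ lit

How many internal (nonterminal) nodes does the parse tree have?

[Expr [Expr [Expr [Term [Factor [Prim a]]]] . [Term [Factor [Factor [Prim lit]] ^ [Prim a]]]] @ [Term [Term [Factor [Prim lit]]] ++ [Factor [Prim lit]]]]

17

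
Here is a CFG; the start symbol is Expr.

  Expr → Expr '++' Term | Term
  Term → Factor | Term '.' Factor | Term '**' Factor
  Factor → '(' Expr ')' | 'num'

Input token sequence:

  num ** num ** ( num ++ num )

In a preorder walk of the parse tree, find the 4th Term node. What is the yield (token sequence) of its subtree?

num

[Expr [Term [Term [Term [Factor num]] ** [Factor num]] ** [Factor ( [Expr [Expr [Term [Factor num]]] ++ [Term [Factor num]]] )]]]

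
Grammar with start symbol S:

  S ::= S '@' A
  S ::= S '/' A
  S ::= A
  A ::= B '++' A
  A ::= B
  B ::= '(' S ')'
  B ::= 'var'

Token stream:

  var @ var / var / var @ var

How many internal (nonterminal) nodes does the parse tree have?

[S [S [S [S [S [A [B var]]] @ [A [B var]]] / [A [B var]]] / [A [B var]]] @ [A [B var]]]

15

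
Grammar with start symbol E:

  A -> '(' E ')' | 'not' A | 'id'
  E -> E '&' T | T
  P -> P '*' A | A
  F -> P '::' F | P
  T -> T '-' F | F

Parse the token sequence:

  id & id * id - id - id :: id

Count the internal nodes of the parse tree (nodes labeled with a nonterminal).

23

[E [E [T [F [P [A id]]]]] & [T [T [T [F [P [P [A id]] * [A id]]]] - [F [P [A id]]]] - [F [P [A id]] :: [F [P [A id]]]]]]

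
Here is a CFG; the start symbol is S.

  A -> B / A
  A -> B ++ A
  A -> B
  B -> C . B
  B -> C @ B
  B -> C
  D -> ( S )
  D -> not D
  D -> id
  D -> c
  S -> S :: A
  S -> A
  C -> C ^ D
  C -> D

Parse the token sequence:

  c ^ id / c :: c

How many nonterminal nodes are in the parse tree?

[S [S [A [B [C [C [D c]] ^ [D id]]] / [A [B [C [D c]]]]]] :: [A [B [C [D c]]]]]

16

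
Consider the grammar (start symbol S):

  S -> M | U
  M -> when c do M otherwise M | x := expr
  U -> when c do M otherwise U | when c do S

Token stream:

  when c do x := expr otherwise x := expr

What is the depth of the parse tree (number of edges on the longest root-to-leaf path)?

[S [M when c do [M x := expr] otherwise [M x := expr]]]

3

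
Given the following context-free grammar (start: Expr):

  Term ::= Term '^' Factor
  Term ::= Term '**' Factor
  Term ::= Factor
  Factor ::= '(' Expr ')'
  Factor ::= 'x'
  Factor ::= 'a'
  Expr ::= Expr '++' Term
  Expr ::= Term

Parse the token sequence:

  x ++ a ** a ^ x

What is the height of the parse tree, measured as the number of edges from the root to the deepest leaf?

5

[Expr [Expr [Term [Factor x]]] ++ [Term [Term [Term [Factor a]] ** [Factor a]] ^ [Factor x]]]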